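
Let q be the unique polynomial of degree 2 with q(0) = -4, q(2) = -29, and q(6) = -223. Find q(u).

q(u) = -6u^2 - (1/2)u - 4

Using the Lagrange interpolation formula with nodes 0, 2, 6:
  L_0(u) = (u - 2)(u - 6) / 12
  L_1(u) = u(u - 6) / -8
  L_2(u) = u(u - 2) / 24
Then q(u) = -4·L_0(u) - 29·L_1(u) - 223·L_2(u).
Expanding and collecting terms gives q(u) = -6u² - (1/2)u - 4.
Check: q(2) = -29. ✓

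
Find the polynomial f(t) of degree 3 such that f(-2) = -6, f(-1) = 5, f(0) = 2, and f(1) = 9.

f(t) = 4t^3 + 5t^2 - 2t + 2

Write f(t) = at^3 + bt^2 + ct + d. Substituting each data point gives a linear system:
  -8a + 4b - 2c + d = -6
  -a + b - c + d = 5
  d = 2
  a + b + c + d = 9
Solving the system yields a = 4, b = 5, c = -2, d = 2.
So f(t) = 4t^3 + 5t^2 - 2t + 2.
Check: f(-2) = -6. ✓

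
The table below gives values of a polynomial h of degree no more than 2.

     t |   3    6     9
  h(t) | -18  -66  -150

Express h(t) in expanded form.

Write h(t) = at^2 + bt + c. Substituting each data point gives a linear system:
  9a + 3b + c = -18
  36a + 6b + c = -66
  81a + 9b + c = -150
Solving the system yields a = -2, b = 2, c = -6.
So h(t) = -2t² + 2t - 6.
Check: h(9) = -150. ✓

h(t) = -2t^2 + 2t - 6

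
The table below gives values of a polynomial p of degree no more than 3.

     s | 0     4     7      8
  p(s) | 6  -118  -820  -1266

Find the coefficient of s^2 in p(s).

4

Write p(s) = as^3 + bs^2 + cs + d. Substituting each data point gives a linear system:
  d = 6
  64a + 16b + 4c + d = -118
  343a + 49b + 7c + d = -820
  512a + 64b + 8c + d = -1266
Solving the system yields a = -3, b = 4, c = 1, d = 6.
So p(s) = -3s^3 + 4s^2 + s + 6.
The coefficient of s^2 is 4.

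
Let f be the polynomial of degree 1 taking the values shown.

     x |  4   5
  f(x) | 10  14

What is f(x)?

Write f(x) = ax + b. Substituting each data point gives a linear system:
  4a + b = 10
  5a + b = 14
Solving the system yields a = 4, b = -6.
So f(x) = 4x - 6.
Check: f(4) = 10. ✓

f(x) = 4x - 6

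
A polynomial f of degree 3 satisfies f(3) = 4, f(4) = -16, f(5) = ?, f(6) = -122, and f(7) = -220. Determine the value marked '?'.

The 4 known points determine the degree-3 polynomial uniquely.
Write f(s) = as^3 + bs^2 + cs + d. Substituting each data point gives a linear system:
  27a + 9b + 3c + d = 4
  64a + 16b + 4c + d = -16
  216a + 36b + 6c + d = -122
  343a + 49b + 7c + d = -220
Solving the system yields a = -1, b = 2, c = 3, d = 4.
So f(s) = -s³ + 2s² + 3s + 4.
Then f(5) = -56.

-56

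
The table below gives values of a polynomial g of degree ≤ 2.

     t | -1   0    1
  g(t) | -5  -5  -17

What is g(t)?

Write g(t) = at^2 + bt + c. Substituting each data point gives a linear system:
  a - b + c = -5
  c = -5
  a + b + c = -17
Solving the system yields a = -6, b = -6, c = -5.
So g(t) = -6t^2 - 6t - 5.
Check: g(-1) = -5. ✓

g(t) = -6t^2 - 6t - 5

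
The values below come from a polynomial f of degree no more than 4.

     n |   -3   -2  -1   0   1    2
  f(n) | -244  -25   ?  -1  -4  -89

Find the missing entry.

4

On equispaced nodes a degree-4 polynomial has vanishing fifth forward difference, so
  - f(-3) + 5·f(-2) - 10·f(-1) + 10·f(0) - 5·f(1) + f(2) = 0.
Substituting the known values and solving for f(-1):
  -10·f(-1) = -40
  f(-1) = 4.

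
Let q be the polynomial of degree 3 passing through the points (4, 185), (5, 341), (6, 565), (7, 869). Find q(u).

Write q(u) = au^3 + bu^2 + cu + d. Substituting each data point gives a linear system:
  64a + 16b + 4c + d = 185
  125a + 25b + 5c + d = 341
  216a + 36b + 6c + d = 565
  343a + 49b + 7c + d = 869
Solving the system yields a = 2, b = 4, c = -2, d = 1.
So q(u) = 2u^3 + 4u^2 - 2u + 1.
Check: q(4) = 185. ✓

q(u) = 2u^3 + 4u^2 - 2u + 1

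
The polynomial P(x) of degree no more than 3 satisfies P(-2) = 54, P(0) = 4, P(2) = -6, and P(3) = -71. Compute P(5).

-471

Using the Lagrange interpolation formula with nodes -2, 0, 2, 3:
  L_0(x) = x(x - 2)(x - 3) / -40
  L_1(x) = (x + 2)(x - 2)(x - 3) / 12
  L_2(x) = (x + 2)x(x - 3) / -8
  L_3(x) = (x + 2)x(x - 2) / 15
Then P(x) = 54·L_0(x) + 4·L_1(x) - 6·L_2(x) - 71·L_3(x).
Expanding and collecting terms gives P(x) = -5x^3 + 5x^2 + 5x + 4.
Evaluating at x = 5: P(5) = -471.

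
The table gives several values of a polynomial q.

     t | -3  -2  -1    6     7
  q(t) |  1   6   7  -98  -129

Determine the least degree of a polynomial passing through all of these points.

2

Divided differences on the nodes -3, -2, -1, 6, 7:
  order 0: 1  6  7  -98  -129
  order 1: 5  1  -15  -31
  order 2: -2  -2  -2
  order 3: 0  0
  order 4: 0
The order-2 divided differences are all -2 (nonzero) and every higher order vanishes, so the data lies on a polynomial of degree exactly 2.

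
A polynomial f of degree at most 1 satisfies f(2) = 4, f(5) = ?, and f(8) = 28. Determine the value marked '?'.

16

The 2 known points determine the degree-1 polynomial uniquely.
Write f(x) = ax + b. Substituting each data point gives a linear system:
  2a + b = 4
  8a + b = 28
Solving the system yields a = 4, b = -4.
So f(x) = 4x - 4.
Then f(5) = 16.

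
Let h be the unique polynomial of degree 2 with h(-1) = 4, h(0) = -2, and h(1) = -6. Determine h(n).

h(n) = n^2 - 5n - 2

Using the Lagrange interpolation formula with nodes -1, 0, 1:
  L_0(n) = n(n - 1) / 2
  L_1(n) = (n + 1)(n - 1) / -1
  L_2(n) = (n + 1)n / 2
Then h(n) = 4·L_0(n) - 2·L_1(n) - 6·L_2(n).
Expanding and collecting terms gives h(n) = n^2 - 5n - 2.
Check: h(-1) = 4. ✓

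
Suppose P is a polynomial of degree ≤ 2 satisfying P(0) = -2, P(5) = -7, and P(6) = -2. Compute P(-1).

Write P(u) = au^2 + bu + c. Substituting each data point gives a linear system:
  c = -2
  25a + 5b + c = -7
  36a + 6b + c = -2
Solving the system yields a = 1, b = -6, c = -2.
So P(u) = u² - 6u - 2.
Then P(-1) = 5.

5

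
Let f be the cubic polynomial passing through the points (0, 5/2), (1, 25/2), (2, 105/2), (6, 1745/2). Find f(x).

Write f(x) = ax^3 + bx^2 + cx + d. Substituting each data point gives a linear system:
  d = 5/2
  a + b + c + d = 25/2
  8a + 4b + 2c + d = 105/2
  216a + 36b + 6c + d = 1745/2
Solving the system yields a = 3, b = 6, c = 1, d = 5/2.
So f(x) = 3x³ + 6x² + x + 5/2.
Check: f(0) = 5/2. ✓

f(x) = 3x^3 + 6x^2 + x + 5/2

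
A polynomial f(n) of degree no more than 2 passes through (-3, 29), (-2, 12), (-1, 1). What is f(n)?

f(n) = 3n^2 - 2n - 4

Write f(n) = an^2 + bn + c. Substituting each data point gives a linear system:
  9a - 3b + c = 29
  4a - 2b + c = 12
  a - b + c = 1
Solving the system yields a = 3, b = -2, c = -4.
So f(n) = 3n^2 - 2n - 4.
Check: f(-3) = 29. ✓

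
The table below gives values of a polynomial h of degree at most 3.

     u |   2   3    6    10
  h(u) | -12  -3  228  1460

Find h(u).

Write h(u) = au^3 + bu^2 + cu + d. Substituting each data point gives a linear system:
  8a + 4b + 2c + d = -12
  27a + 9b + 3c + d = -3
  216a + 36b + 6c + d = 228
  1000a + 100b + 10c + d = 1460
Solving the system yields a = 2, b = -5, c = -4, d = 0.
So h(u) = 2u^3 - 5u^2 - 4u.
Check: h(6) = 228. ✓

h(u) = 2u^3 - 5u^2 - 4u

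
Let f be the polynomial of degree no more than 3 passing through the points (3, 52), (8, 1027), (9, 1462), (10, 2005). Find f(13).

4402

Using the Lagrange interpolation formula with nodes 3, 8, 9, 10:
  L_0(t) = (t - 8)(t - 9)(t - 10) / -210
  L_1(t) = (t - 3)(t - 9)(t - 10) / 10
  L_2(t) = (t - 3)(t - 8)(t - 10) / -6
  L_3(t) = (t - 3)(t - 8)(t - 9) / 14
Then f(t) = 52·L_0(t) + 1027·L_1(t) + 1462·L_2(t) + 2005·L_3(t).
Expanding and collecting terms gives f(t) = 2t^3 + t - 5.
Evaluating at t = 13: f(13) = 4402.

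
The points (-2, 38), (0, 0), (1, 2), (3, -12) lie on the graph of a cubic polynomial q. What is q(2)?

2

Using the Lagrange interpolation formula with nodes -2, 0, 1, 3:
  L_0(x) = x(x - 1)(x - 3) / -30
  L_1(x) = (x + 2)(x - 1)(x - 3) / 6
  L_2(x) = (x + 2)x(x - 3) / -6
  L_3(x) = (x + 2)x(x - 1) / 30
Then q(x) = 38·L_0(x) + 0·L_1(x) + 2·L_2(x) - 12·L_3(x).
Expanding and collecting terms gives q(x) = -2x^3 + 5x^2 - x.
Evaluating at x = 2: q(2) = 2.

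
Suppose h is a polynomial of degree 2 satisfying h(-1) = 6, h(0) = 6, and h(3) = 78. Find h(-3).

Write h(t) = at^2 + bt + c. Substituting each data point gives a linear system:
  a - b + c = 6
  c = 6
  9a + 3b + c = 78
Solving the system yields a = 6, b = 6, c = 6.
So h(t) = 6t^2 + 6t + 6.
Then h(-3) = 42.

42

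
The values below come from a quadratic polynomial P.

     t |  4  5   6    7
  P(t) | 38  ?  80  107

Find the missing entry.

On equispaced nodes a degree-2 polynomial has vanishing third forward difference, so
  - P(4) + 3·P(5) - 3·P(6) + P(7) = 0.
Substituting the known values and solving for P(5):
  3·P(5) = 171
  P(5) = 57.

57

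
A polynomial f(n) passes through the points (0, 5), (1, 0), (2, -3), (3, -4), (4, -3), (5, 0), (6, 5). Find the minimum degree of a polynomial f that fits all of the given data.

Forward differences of the values at n = 0, 1, 2, 3, 4, 5, 6:
  f  : 5  0  -3  -4  -3  0  5
  Δ  : -5  -3  -1  1  3  5
  Δ^2: 2  2  2  2  2
  Δ^3: 0  0  0  0
  Δ^4: 0  0  0
  Δ^5: 0  0
  Δ^6: 0
The second differences are constant (2) and nonzero, while all higher differences vanish, so the minimal degree is 2.

2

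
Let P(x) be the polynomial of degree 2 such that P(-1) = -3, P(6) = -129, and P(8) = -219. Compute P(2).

Using the Lagrange interpolation formula with nodes -1, 6, 8:
  L_0(x) = (x - 6)(x - 8) / 63
  L_1(x) = (x + 1)(x - 8) / -14
  L_2(x) = (x + 1)(x - 6) / 18
Then P(x) = -3·L_0(x) - 129·L_1(x) - 219·L_2(x).
Expanding and collecting terms gives P(x) = -3x^2 - 3x - 3.
Evaluating at x = 2: P(2) = -21.

-21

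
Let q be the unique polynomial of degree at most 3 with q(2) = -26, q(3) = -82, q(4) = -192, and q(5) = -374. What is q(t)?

Using the Lagrange interpolation formula with nodes 2, 3, 4, 5:
  L_0(t) = (t - 3)(t - 4)(t - 5) / -6
  L_1(t) = (t - 2)(t - 4)(t - 5) / 2
  L_2(t) = (t - 2)(t - 3)(t - 5) / -2
  L_3(t) = (t - 2)(t - 3)(t - 4) / 6
Then q(t) = -26·L_0(t) - 82·L_1(t) - 192·L_2(t) - 374·L_3(t).
Expanding and collecting terms gives q(t) = -3t³ + t - 4.
Check: q(4) = -192. ✓

q(t) = -3t^3 + t - 4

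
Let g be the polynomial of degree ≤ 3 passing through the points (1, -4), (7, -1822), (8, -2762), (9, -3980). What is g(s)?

Write g(s) = as^3 + bs^2 + cs + d. Substituting each data point gives a linear system:
  a + b + c + d = -4
  343a + 49b + 7c + d = -1822
  512a + 64b + 8c + d = -2762
  729a + 81b + 9c + d = -3980
Solving the system yields a = -6, b = 5, c = -1, d = -2.
So g(s) = -6s^3 + 5s^2 - s - 2.
Check: g(9) = -3980. ✓

g(s) = -6s^3 + 5s^2 - s - 2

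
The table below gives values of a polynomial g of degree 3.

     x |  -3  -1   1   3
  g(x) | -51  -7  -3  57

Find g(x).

Write g(x) = ax^3 + bx^2 + cx + d. Substituting each data point gives a linear system:
  -27a + 9b - 3c + d = -51
  -a + b - c + d = -7
  a + b + c + d = -3
  27a + 9b + 3c + d = 57
Solving the system yields a = 2, b = 1, c = 0, d = -6.
So g(x) = 2x³ + x² - 6.
Check: g(-3) = -51. ✓

g(x) = 2x^3 + x^2 - 6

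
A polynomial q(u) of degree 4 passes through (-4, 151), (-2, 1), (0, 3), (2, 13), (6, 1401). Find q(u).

Write q(u) = au^4 + bu^3 + cu^2 + du + e. Substituting each data point gives a linear system:
  256a - 64b + 16c - 4d + e = 151
  16a - 8b + 4c - 2d + e = 1
  e = 3
  16a + 8b + 4c + 2d + e = 13
  1296a + 216b + 36c + 6d + e = 1401
Solving the system yields a = 1, b = 1, c = -3, d = -1, e = 3.
So q(u) = u^4 + u^3 - 3u^2 - u + 3.
Check: q(2) = 13. ✓

q(u) = u^4 + u^3 - 3u^2 - u + 3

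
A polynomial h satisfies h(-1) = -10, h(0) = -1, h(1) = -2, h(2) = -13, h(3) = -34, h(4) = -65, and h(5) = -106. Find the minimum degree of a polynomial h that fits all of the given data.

Forward differences of the values at u = -1, 0, 1, 2, 3, 4, 5:
  h  : -10  -1  -2  -13  -34  -65  -106
  Δ  : 9  -1  -11  -21  -31  -41
  Δ^2: -10  -10  -10  -10  -10
  Δ^3: 0  0  0  0
  Δ^4: 0  0  0
  Δ^5: 0  0
  Δ^6: 0
The second differences are constant (-10) and nonzero, while all higher differences vanish, so the minimal degree is 2.

2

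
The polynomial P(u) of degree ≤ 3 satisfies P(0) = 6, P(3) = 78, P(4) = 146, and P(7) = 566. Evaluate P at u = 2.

Using the Lagrange interpolation formula with nodes 0, 3, 4, 7:
  L_0(u) = (u - 3)(u - 4)(u - 7) / -84
  L_1(u) = u(u - 4)(u - 7) / 12
  L_2(u) = u(u - 3)(u - 7) / -12
  L_3(u) = u(u - 3)(u - 4) / 84
Then P(u) = 6·L_0(u) + 78·L_1(u) + 146·L_2(u) + 566·L_3(u).
Expanding and collecting terms gives P(u) = u^3 + 4u^2 + 3u + 6.
Evaluating at u = 2: P(2) = 36.

36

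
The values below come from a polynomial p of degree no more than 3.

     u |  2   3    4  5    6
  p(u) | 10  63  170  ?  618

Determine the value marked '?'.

349

The 4 known points determine the degree-3 polynomial uniquely.
Write p(u) = au^3 + bu^2 + cu + d. Substituting each data point gives a linear system:
  8a + 4b + 2c + d = 10
  27a + 9b + 3c + d = 63
  64a + 16b + 4c + d = 170
  216a + 36b + 6c + d = 618
Solving the system yields a = 3, b = 0, c = -4, d = -6.
So p(u) = 3u³ - 4u - 6.
Then p(5) = 349.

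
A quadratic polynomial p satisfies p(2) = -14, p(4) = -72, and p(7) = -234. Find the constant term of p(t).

Write p(t) = at^2 + bt + c. Substituting each data point gives a linear system:
  4a + 2b + c = -14
  16a + 4b + c = -72
  49a + 7b + c = -234
Solving the system yields a = -5, b = 1, c = 4.
So p(t) = -5t² + t + 4.
The constant term is 4.

4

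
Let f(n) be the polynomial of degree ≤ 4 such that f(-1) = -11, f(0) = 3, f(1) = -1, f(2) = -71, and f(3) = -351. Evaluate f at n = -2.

-91

Using the Lagrange interpolation formula with nodes -1, 0, 1, 2, 3:
  L_0(n) = n(n - 1)(n - 2)(n - 3) / 24
  L_1(n) = (n + 1)(n - 1)(n - 2)(n - 3) / -6
  L_2(n) = (n + 1)n(n - 2)(n - 3) / 4
  L_3(n) = (n + 1)n(n - 1)(n - 3) / -6
  L_4(n) = (n + 1)n(n - 1)(n - 2) / 24
Then f(n) = -11·L_0(n) + 3·L_1(n) - 1·L_2(n) - 71·L_3(n) - 351·L_4(n).
Expanding and collecting terms gives f(n) = -4n^4 - 5n^2 + 5n + 3.
Evaluating at n = -2: f(-2) = -91.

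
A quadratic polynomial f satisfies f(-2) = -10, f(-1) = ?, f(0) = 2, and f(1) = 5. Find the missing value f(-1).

On equispaced nodes a degree-2 polynomial has vanishing third forward difference, so
  - f(-2) + 3·f(-1) - 3·f(0) + f(1) = 0.
Substituting the known values and solving for f(-1):
  3·f(-1) = -9
  f(-1) = -3.

-3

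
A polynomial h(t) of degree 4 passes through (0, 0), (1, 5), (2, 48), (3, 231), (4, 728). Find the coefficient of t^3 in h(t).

-1

Write h(t) = at^4 + bt^3 + ct^2 + dt + e. Substituting each data point gives a linear system:
  e = 0
  a + b + c + d + e = 5
  16a + 8b + 4c + 2d + e = 48
  81a + 27b + 9c + 3d + e = 231
  256a + 64b + 16c + 4d + e = 728
Solving the system yields a = 3, b = -1, c = 1, d = 2, e = 0.
So h(t) = 3t^4 - t^3 + t^2 + 2t.
The coefficient of t^3 is -1.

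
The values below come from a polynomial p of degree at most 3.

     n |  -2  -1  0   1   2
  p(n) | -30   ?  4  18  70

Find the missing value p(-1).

On equispaced nodes a degree-3 polynomial has vanishing fourth forward difference, so
  p(-2) - 4·p(-1) + 6·p(0) - 4·p(1) + p(2) = 0.
Substituting the known values and solving for p(-1):
  -4·p(-1) = 8
  p(-1) = -2.

-2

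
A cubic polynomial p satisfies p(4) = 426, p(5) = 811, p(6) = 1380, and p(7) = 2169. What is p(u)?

Write p(u) = au^3 + bu^2 + cu + d. Substituting each data point gives a linear system:
  64a + 16b + 4c + d = 426
  125a + 25b + 5c + d = 811
  216a + 36b + 6c + d = 1380
  343a + 49b + 7c + d = 2169
Solving the system yields a = 6, b = 2, c = 1, d = 6.
So p(u) = 6u^3 + 2u^2 + u + 6.
Check: p(4) = 426. ✓

p(u) = 6u^3 + 2u^2 + u + 6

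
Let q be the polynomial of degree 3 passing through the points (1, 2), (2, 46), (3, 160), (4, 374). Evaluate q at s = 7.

Using the Lagrange interpolation formula with nodes 1, 2, 3, 4:
  L_0(s) = (s - 2)(s - 3)(s - 4) / -6
  L_1(s) = (s - 1)(s - 3)(s - 4) / 2
  L_2(s) = (s - 1)(s - 2)(s - 4) / -2
  L_3(s) = (s - 1)(s - 2)(s - 3) / 6
Then q(s) = 2·L_0(s) + 46·L_1(s) + 160·L_2(s) + 374·L_3(s).
Expanding and collecting terms gives q(s) = 5s^3 + 5s^2 - 6s - 2.
Evaluating at s = 7: q(7) = 1916.

1916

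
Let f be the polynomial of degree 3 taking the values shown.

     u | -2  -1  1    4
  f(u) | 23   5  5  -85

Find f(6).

-345

Using the Lagrange interpolation formula with nodes -2, -1, 1, 4:
  L_0(u) = (u + 1)(u - 1)(u - 4) / -18
  L_1(u) = (u + 2)(u - 1)(u - 4) / 10
  L_2(u) = (u + 2)(u + 1)(u - 4) / -18
  L_3(u) = (u + 2)(u + 1)(u - 1) / 90
Then f(u) = 23·L_0(u) + 5·L_1(u) + 5·L_2(u) - 85·L_3(u).
Expanding and collecting terms gives f(u) = -2u^3 + 2u^2 + 2u + 3.
Evaluating at u = 6: f(6) = -345.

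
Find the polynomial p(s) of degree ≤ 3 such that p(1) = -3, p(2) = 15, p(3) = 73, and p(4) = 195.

p(s) = 4s^3 - 4s^2 + 2s - 5

Write p(s) = as^3 + bs^2 + cs + d. Substituting each data point gives a linear system:
  a + b + c + d = -3
  8a + 4b + 2c + d = 15
  27a + 9b + 3c + d = 73
  64a + 16b + 4c + d = 195
Solving the system yields a = 4, b = -4, c = 2, d = -5.
So p(s) = 4s^3 - 4s^2 + 2s - 5.
Check: p(2) = 15. ✓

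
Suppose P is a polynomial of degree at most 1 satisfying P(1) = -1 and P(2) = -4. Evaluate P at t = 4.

-10

Write P(t) = at + b. Substituting each data point gives a linear system:
  a + b = -1
  2a + b = -4
Solving the system yields a = -3, b = 2.
So P(t) = -3t + 2.
Then P(4) = -10.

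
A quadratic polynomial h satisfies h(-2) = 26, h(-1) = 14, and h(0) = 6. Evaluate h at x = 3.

Using the Lagrange interpolation formula with nodes -2, -1, 0:
  L_0(x) = (x + 1)x / 2
  L_1(x) = (x + 2)x / -1
  L_2(x) = (x + 2)(x + 1) / 2
Then h(x) = 26·L_0(x) + 14·L_1(x) + 6·L_2(x).
Expanding and collecting terms gives h(x) = 2x^2 - 6x + 6.
Evaluating at x = 3: h(3) = 6.

6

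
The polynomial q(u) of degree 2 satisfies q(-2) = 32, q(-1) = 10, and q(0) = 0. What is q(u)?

q(u) = 6u^2 - 4u

Write q(u) = au^2 + bu + c. Substituting each data point gives a linear system:
  4a - 2b + c = 32
  a - b + c = 10
  c = 0
Solving the system yields a = 6, b = -4, c = 0.
So q(u) = 6u² - 4u.
Check: q(0) = 0. ✓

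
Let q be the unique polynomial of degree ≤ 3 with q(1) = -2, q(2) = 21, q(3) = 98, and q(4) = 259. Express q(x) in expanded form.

Using the Lagrange interpolation formula with nodes 1, 2, 3, 4:
  L_0(x) = (x - 2)(x - 3)(x - 4) / -6
  L_1(x) = (x - 1)(x - 3)(x - 4) / 2
  L_2(x) = (x - 1)(x - 2)(x - 4) / -2
  L_3(x) = (x - 1)(x - 2)(x - 3) / 6
Then q(x) = -2·L_0(x) + 21·L_1(x) + 98·L_2(x) + 259·L_3(x).
Expanding and collecting terms gives q(x) = 5x^3 - 3x^2 - 3x - 1.
Check: q(4) = 259. ✓

q(x) = 5x^3 - 3x^2 - 3x - 1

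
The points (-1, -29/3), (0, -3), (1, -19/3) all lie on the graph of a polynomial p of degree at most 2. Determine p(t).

Write p(t) = at^2 + bt + c. Substituting each data point gives a linear system:
  a - b + c = -29/3
  c = -3
  a + b + c = -19/3
Solving the system yields a = -5, b = 5/3, c = -3.
So p(t) = -5t² + (5/3)t - 3.
Check: p(1) = -19/3. ✓

p(t) = -5t^2 + (5/3)t - 3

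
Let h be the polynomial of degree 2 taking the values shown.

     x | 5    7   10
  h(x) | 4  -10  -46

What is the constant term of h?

4

Write h(x) = ax^2 + bx + c. Substituting each data point gives a linear system:
  25a + 5b + c = 4
  49a + 7b + c = -10
  100a + 10b + c = -46
Solving the system yields a = -1, b = 5, c = 4.
So h(x) = -x² + 5x + 4.
The constant term is 4.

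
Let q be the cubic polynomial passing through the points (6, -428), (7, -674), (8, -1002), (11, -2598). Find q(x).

Write q(x) = ax^3 + bx^2 + cx + d. Substituting each data point gives a linear system:
  216a + 36b + 6c + d = -428
  343a + 49b + 7c + d = -674
  512a + 64b + 8c + d = -1002
  1331a + 121b + 11c + d = -2598
Solving the system yields a = -2, b = 1, c = -5, d = -2.
So q(x) = -2x^3 + x^2 - 5x - 2.
Check: q(8) = -1002. ✓

q(x) = -2x^3 + x^2 - 5x - 2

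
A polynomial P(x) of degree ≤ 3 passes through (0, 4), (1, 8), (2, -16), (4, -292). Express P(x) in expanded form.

Write P(x) = ax^3 + bx^2 + cx + d. Substituting each data point gives a linear system:
  d = 4
  a + b + c + d = 8
  8a + 4b + 2c + d = -16
  64a + 16b + 4c + d = -292
Solving the system yields a = -6, b = 4, c = 6, d = 4.
So P(x) = -6x³ + 4x² + 6x + 4.
Check: P(0) = 4. ✓

P(x) = -6x^3 + 4x^2 + 6x + 4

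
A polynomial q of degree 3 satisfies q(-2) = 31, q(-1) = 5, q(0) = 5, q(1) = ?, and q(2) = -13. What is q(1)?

7

The 4 known points determine the degree-3 polynomial uniquely.
Write q(s) = as^3 + bs^2 + cs + d. Substituting each data point gives a linear system:
  -8a + 4b - 2c + d = 31
  -a + b - c + d = 5
  d = 5
  8a + 4b + 2c + d = -13
Solving the system yields a = -4, b = 1, c = 5, d = 5.
So q(s) = -4s^3 + s^2 + 5s + 5.
Then q(1) = 7.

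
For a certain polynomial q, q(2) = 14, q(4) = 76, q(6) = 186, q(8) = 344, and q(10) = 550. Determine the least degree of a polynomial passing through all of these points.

Forward differences of the values at u = 2, 4, 6, 8, 10:
  q  : 14  76  186  344  550
  Δ  : 62  110  158  206
  Δ^2: 48  48  48
  Δ^3: 0  0
  Δ^4: 0
The second differences are constant (48) and nonzero, while all higher differences vanish, so the minimal degree is 2.

2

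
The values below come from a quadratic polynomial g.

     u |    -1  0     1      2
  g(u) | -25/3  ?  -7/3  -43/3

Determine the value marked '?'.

On equispaced nodes a degree-2 polynomial has vanishing third forward difference, so
  - g(-1) + 3·g(0) - 3·g(1) + g(2) = 0.
Substituting the known values and solving for g(0):
  3·g(0) = -1
  g(0) = -1/3.

-1/3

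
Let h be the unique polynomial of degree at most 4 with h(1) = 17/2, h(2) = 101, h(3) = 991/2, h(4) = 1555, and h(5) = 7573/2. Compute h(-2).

Using the Lagrange interpolation formula with nodes 1, 2, 3, 4, 5:
  L_0(x) = (x - 2)(x - 3)(x - 4)(x - 5) / 24
  L_1(x) = (x - 1)(x - 3)(x - 4)(x - 5) / -6
  L_2(x) = (x - 1)(x - 2)(x - 4)(x - 5) / 4
  L_3(x) = (x - 1)(x - 2)(x - 3)(x - 5) / -6
  L_4(x) = (x - 1)(x - 2)(x - 3)(x - 4) / 24
Then h(x) = 17/2·L_0(x) + 101·L_1(x) + 991/2·L_2(x) + 1555·L_3(x) + 7573/2·L_4(x).
Expanding and collecting terms gives h(x) = 6x^4 + (1/2)x^3 - 2x^2 + 5x - 1.
Evaluating at x = -2: h(-2) = 73.

73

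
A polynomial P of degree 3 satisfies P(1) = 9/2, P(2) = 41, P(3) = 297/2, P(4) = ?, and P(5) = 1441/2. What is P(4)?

On equispaced nodes a degree-3 polynomial has vanishing fourth forward difference, so
  P(1) - 4·P(2) + 6·P(3) - 4·P(4) + P(5) = 0.
Substituting the known values and solving for P(4):
  -4·P(4) = -1452
  P(4) = 363.

363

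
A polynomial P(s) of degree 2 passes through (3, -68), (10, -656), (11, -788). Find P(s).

Write P(s) = as^2 + bs + c. Substituting each data point gives a linear system:
  9a + 3b + c = -68
  100a + 10b + c = -656
  121a + 11b + c = -788
Solving the system yields a = -6, b = -6, c = 4.
So P(s) = -6s² - 6s + 4.
Check: P(11) = -788. ✓

P(s) = -6s^2 - 6s + 4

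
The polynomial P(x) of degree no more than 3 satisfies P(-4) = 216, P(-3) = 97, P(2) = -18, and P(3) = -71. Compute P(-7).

Using the Lagrange interpolation formula with nodes -4, -3, 2, 3:
  L_0(x) = (x + 3)(x - 2)(x - 3) / -42
  L_1(x) = (x + 4)(x - 2)(x - 3) / 30
  L_2(x) = (x + 4)(x + 3)(x - 3) / -30
  L_3(x) = (x + 4)(x + 3)(x - 2) / 42
Then P(x) = 216·L_0(x) + 97·L_1(x) - 18·L_2(x) - 71·L_3(x).
Expanding and collecting terms gives P(x) = -3x³ + x² - x + 4.
Evaluating at x = -7: P(-7) = 1089.

1089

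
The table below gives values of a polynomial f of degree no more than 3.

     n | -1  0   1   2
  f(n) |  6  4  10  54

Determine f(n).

Write f(n) = an^3 + bn^2 + cn + d. Substituting each data point gives a linear system:
  -a + b - c + d = 6
  d = 4
  a + b + c + d = 10
  8a + 4b + 2c + d = 54
Solving the system yields a = 5, b = 4, c = -3, d = 4.
So f(n) = 5n³ + 4n² - 3n + 4.
Check: f(2) = 54. ✓

f(n) = 5n^3 + 4n^2 - 3n + 4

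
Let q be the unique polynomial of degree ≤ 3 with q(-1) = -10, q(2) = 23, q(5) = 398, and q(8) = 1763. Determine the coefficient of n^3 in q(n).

4

Write q(n) = an^3 + bn^2 + cn + d. Substituting each data point gives a linear system:
  -a + b - c + d = -10
  8a + 4b + 2c + d = 23
  125a + 25b + 5c + d = 398
  512a + 64b + 8c + d = 1763
Solving the system yields a = 4, b = -5, c = 4, d = 3.
So q(n) = 4n³ - 5n² + 4n + 3.
The leading coefficient is 4.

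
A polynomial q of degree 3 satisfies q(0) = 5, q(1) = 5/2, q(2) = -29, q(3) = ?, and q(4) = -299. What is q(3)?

On equispaced nodes a degree-3 polynomial has vanishing fourth forward difference, so
  q(0) - 4·q(1) + 6·q(2) - 4·q(3) + q(4) = 0.
Substituting the known values and solving for q(3):
  -4·q(3) = 478
  q(3) = -239/2.

-239/2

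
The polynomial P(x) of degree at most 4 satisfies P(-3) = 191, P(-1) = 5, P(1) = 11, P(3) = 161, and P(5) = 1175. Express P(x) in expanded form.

P(x) = 2x^4 - x^3 + x^2 + 4x + 5

Using the Lagrange interpolation formula with nodes -3, -1, 1, 3, 5:
  L_0(x) = (x + 1)(x - 1)(x - 3)(x - 5) / 384
  L_1(x) = (x + 3)(x - 1)(x - 3)(x - 5) / -96
  L_2(x) = (x + 3)(x + 1)(x - 3)(x - 5) / 64
  L_3(x) = (x + 3)(x + 1)(x - 1)(x - 5) / -96
  L_4(x) = (x + 3)(x + 1)(x - 1)(x - 3) / 384
Then P(x) = 191·L_0(x) + 5·L_1(x) + 11·L_2(x) + 161·L_3(x) + 1175·L_4(x).
Expanding and collecting terms gives P(x) = 2x^4 - x^3 + x^2 + 4x + 5.
Check: P(3) = 161. ✓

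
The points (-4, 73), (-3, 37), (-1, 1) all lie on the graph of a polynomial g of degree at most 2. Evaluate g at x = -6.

Write g(x) = ax^2 + bx + c. Substituting each data point gives a linear system:
  16a - 4b + c = 73
  9a - 3b + c = 37
  a - b + c = 1
Solving the system yields a = 6, b = 6, c = 1.
So g(x) = 6x^2 + 6x + 1.
Then g(-6) = 181.

181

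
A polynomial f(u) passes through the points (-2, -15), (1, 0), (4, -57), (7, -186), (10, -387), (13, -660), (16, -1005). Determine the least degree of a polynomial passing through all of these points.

Forward differences of the values at u = -2, 1, 4, 7, 10, 13, 16:
  f  : -15  0  -57  -186  -387  -660  -1005
  Δ  : 15  -57  -129  -201  -273  -345
  Δ^2: -72  -72  -72  -72  -72
  Δ^3: 0  0  0  0
  Δ^4: 0  0  0
  Δ^5: 0  0
  Δ^6: 0
The second differences are constant (-72) and nonzero, while all higher differences vanish, so the minimal degree is 2.

2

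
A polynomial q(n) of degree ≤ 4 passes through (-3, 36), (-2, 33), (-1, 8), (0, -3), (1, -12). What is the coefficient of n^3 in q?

Write q(n) = an^4 + bn^3 + cn^2 + dn + e. Substituting each data point gives a linear system:
  81a - 27b + 9c - 3d + e = 36
  16a - 8b + 4c - 2d + e = 33
  a - b + c - d + e = 8
  e = -3
  a + b + c + d + e = -12
Solving the system yields a = -2, b = -6, c = 3, d = -4, e = -3.
So q(n) = -2n^4 - 6n^3 + 3n^2 - 4n - 3.
The coefficient of n^3 is -6.

-6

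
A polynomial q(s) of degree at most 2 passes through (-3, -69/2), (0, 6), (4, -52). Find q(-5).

Write q(s) = as^2 + bs + c. Substituting each data point gives a linear system:
  9a - 3b + c = -69/2
  c = 6
  16a + 4b + c = -52
Solving the system yields a = -4, b = 3/2, c = 6.
So q(s) = -4s² + (3/2)s + 6.
Then q(-5) = -203/2.

-203/2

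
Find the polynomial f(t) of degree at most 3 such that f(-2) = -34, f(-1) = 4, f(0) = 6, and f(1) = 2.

Write f(t) = at^3 + bt^2 + ct + d. Substituting each data point gives a linear system:
  -8a + 4b - 2c + d = -34
  -a + b - c + d = 4
  d = 6
  a + b + c + d = 2
Solving the system yields a = 5, b = -3, c = -6, d = 6.
So f(t) = 5t³ - 3t² - 6t + 6.
Check: f(0) = 6. ✓

f(t) = 5t^3 - 3t^2 - 6t + 6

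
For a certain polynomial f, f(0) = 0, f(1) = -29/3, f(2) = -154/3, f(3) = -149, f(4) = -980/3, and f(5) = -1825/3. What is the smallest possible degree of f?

Forward differences of the values at u = 0, 1, 2, 3, 4, 5:
  f  : 0  -29/3  -154/3  -149  -980/3  -1825/3
  Δ  : -29/3  -125/3  -293/3  -533/3  -845/3
  Δ^2: -32  -56  -80  -104
  Δ^3: -24  -24  -24
  Δ^4: 0  0
  Δ^5: 0
The third differences are constant (-24) and nonzero, while all higher differences vanish, so the minimal degree is 3.

3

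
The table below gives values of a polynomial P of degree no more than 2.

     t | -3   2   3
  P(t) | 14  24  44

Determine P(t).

Write P(t) = at^2 + bt + c. Substituting each data point gives a linear system:
  9a - 3b + c = 14
  4a + 2b + c = 24
  9a + 3b + c = 44
Solving the system yields a = 3, b = 5, c = 2.
So P(t) = 3t^2 + 5t + 2.
Check: P(2) = 24. ✓

P(t) = 3t^2 + 5t + 2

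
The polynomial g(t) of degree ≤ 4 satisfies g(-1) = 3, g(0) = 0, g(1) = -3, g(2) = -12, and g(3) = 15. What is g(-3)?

273

Write g(t) = at^4 + bt^3 + ct^2 + dt + e. Substituting each data point gives a linear system:
  a - b + c - d + e = 3
  e = 0
  a + b + c + d + e = -3
  16a + 8b + 4c + 2d + e = -12
  81a + 27b + 9c + 3d + e = 15
Solving the system yields a = 2, b = -5, c = -2, d = 2, e = 0.
So g(t) = 2t⁴ - 5t³ - 2t² + 2t.
Then g(-3) = 273.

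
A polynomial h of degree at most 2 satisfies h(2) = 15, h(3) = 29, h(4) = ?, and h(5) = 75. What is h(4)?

The 3 known points determine the degree-2 polynomial uniquely.
Write h(x) = ax^2 + bx + c. Substituting each data point gives a linear system:
  4a + 2b + c = 15
  9a + 3b + c = 29
  25a + 5b + c = 75
Solving the system yields a = 3, b = -1, c = 5.
So h(x) = 3x² - x + 5.
Then h(4) = 49.

49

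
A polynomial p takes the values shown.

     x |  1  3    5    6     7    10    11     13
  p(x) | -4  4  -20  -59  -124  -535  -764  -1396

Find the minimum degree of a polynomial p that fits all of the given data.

Divided differences on the nodes 1, 3, 5, 6, 7, 10, 11, 13:
  order 0: -4  4  -20  -59  -124  -535  -764  -1396
  order 1: 4  -12  -39  -65  -137  -229  -316
  order 2: -4  -9  -13  -18  -23  -29
  order 3: -1  -1  -1  -1  -1
  order 4: 0  0  0  0
  order 5: 0  0  0
  order 6: 0  0
  order 7: 0
The order-3 divided differences are all -1 (nonzero) and every higher order vanishes, so the data lies on a polynomial of degree exactly 3.

3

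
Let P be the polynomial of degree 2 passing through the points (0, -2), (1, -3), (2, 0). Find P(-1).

Forward differences of the values at t = 0, 1, 2:
  P  : -2  -3  0
  Δ  : -1  3
  Δ^2: 4
The second differences are constant, confirming degree 2.
Interpolating (Newton forward form) and evaluating at t = -1 gives P(-1) = 3.

3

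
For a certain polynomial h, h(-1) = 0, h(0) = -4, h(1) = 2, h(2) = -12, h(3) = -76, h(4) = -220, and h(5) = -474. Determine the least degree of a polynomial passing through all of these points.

3

Forward differences of the values at x = -1, 0, 1, 2, 3, 4, 5:
  h  : 0  -4  2  -12  -76  -220  -474
  Δ  : -4  6  -14  -64  -144  -254
  Δ^2: 10  -20  -50  -80  -110
  Δ^3: -30  -30  -30  -30
  Δ^4: 0  0  0
  Δ^5: 0  0
  Δ^6: 0
The third differences are constant (-30) and nonzero, while all higher differences vanish, so the minimal degree is 3.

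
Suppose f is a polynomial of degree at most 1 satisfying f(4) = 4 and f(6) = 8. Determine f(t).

Write f(t) = at + b. Substituting each data point gives a linear system:
  4a + b = 4
  6a + b = 8
Solving the system yields a = 2, b = -4.
So f(t) = 2t - 4.
Check: f(6) = 8. ✓

f(t) = 2t - 4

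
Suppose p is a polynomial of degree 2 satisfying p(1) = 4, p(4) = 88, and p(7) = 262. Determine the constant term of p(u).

-4

Write p(u) = au^2 + bu + c. Substituting each data point gives a linear system:
  a + b + c = 4
  16a + 4b + c = 88
  49a + 7b + c = 262
Solving the system yields a = 5, b = 3, c = -4.
So p(u) = 5u² + 3u - 4.
The constant term is -4.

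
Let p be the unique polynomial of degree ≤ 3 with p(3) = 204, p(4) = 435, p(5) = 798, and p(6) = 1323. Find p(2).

75

Forward differences of the values at n = 3, 4, 5, 6:
  p  : 204  435  798  1323
  Δ  : 231  363  525
  Δ^2: 132  162
  Δ^3: 30
The third differences are constant, confirming degree 3.
Interpolating (Newton forward form) and evaluating at n = 2 gives p(2) = 75.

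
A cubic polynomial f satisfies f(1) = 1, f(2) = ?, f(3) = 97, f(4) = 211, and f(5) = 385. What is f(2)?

The 4 known points determine the degree-3 polynomial uniquely.
Write f(n) = an^3 + bn^2 + cn + d. Substituting each data point gives a linear system:
  a + b + c + d = 1
  27a + 9b + 3c + d = 97
  64a + 16b + 4c + d = 211
  125a + 25b + 5c + d = 385
Solving the system yields a = 2, b = 6, c = -2, d = -5.
So f(n) = 2n^3 + 6n^2 - 2n - 5.
Then f(2) = 31.

31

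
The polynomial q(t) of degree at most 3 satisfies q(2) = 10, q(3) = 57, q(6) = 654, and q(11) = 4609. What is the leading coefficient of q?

Write q(t) = at^3 + bt^2 + ct + d. Substituting each data point gives a linear system:
  8a + 4b + 2c + d = 10
  27a + 9b + 3c + d = 57
  216a + 36b + 6c + d = 654
  1331a + 121b + 11c + d = 4609
Solving the system yields a = 4, b = -6, c = 1, d = 0.
So q(t) = 4t^3 - 6t^2 + t.
The leading coefficient is 4.

4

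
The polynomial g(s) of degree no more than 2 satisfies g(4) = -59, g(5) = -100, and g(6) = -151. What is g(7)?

Forward differences of the values at s = 4, 5, 6:
  g  : -59  -100  -151
  Δ  : -41  -51
  Δ^2: -10
The second differences are constant, confirming degree 2.
Interpolating (Newton forward form) and evaluating at s = 7 gives g(7) = -212.

-212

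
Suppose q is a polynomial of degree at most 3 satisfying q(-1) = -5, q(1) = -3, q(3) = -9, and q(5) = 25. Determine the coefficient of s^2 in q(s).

-4

Write q(s) = as^3 + bs^2 + cs + d. Substituting each data point gives a linear system:
  -a + b - c + d = -5
  a + b + c + d = -3
  27a + 9b + 3c + d = -9
  125a + 25b + 5c + d = 25
Solving the system yields a = 1, b = -4, c = 0, d = 0.
So q(s) = s^3 - 4s^2.
The coefficient of s^2 is -4.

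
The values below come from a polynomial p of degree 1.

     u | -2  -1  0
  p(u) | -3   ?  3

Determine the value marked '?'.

On equispaced nodes a degree-1 polynomial has vanishing second forward difference, so
  p(-2) - 2·p(-1) + p(0) = 0.
Substituting the known values and solving for p(-1):
  -2·p(-1) = 0
  p(-1) = 0.

0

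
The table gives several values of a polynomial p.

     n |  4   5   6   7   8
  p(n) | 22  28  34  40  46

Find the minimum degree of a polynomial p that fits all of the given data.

Forward differences of the values at n = 4, 5, 6, 7, 8:
  p  : 22  28  34  40  46
  Δ  : 6  6  6  6
  Δ^2: 0  0  0
  Δ^3: 0  0
  Δ^4: 0
The first differences are constant (6) and nonzero, while all higher differences vanish, so the minimal degree is 1.

1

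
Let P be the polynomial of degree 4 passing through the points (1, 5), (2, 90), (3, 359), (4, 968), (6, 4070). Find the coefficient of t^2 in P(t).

Write P(t) = at^4 + bt^3 + ct^2 + dt + e. Substituting each data point gives a linear system:
  a + b + c + d + e = 5
  16a + 8b + 4c + 2d + e = 90
  81a + 27b + 9c + 3d + e = 359
  256a + 64b + 16c + 4d + e = 968
  1296a + 216b + 36c + 6d + e = 4070
Solving the system yields a = 2, b = 6, c = 6, d = -5, e = -4.
So P(t) = 2t^4 + 6t^3 + 6t^2 - 5t - 4.
The coefficient of t^2 is 6.

6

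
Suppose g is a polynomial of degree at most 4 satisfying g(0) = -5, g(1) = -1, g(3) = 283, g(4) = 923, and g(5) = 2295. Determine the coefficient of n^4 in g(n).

4

Write g(n) = an^4 + bn^3 + cn^2 + dn + e. Substituting each data point gives a linear system:
  e = -5
  a + b + c + d + e = -1
  81a + 27b + 9c + 3d + e = 283
  256a + 64b + 16c + 4d + e = 923
  625a + 125b + 25c + 5d + e = 2295
Solving the system yields a = 4, b = -2, c = 2, d = 0, e = -5.
So g(n) = 4n^4 - 2n^3 + 2n^2 - 5.
The leading coefficient is 4.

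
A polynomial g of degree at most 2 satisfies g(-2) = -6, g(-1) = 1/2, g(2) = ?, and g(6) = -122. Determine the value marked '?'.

-16

The 3 known points determine the degree-2 polynomial uniquely.
Write g(x) = ax^2 + bx + c. Substituting each data point gives a linear system:
  4a - 2b + c = -6
  a - b + c = 1/2
  36a + 6b + c = -122
Solving the system yields a = -3, b = -5/2, c = 1.
So g(x) = -3x^2 - (5/2)x + 1.
Then g(2) = -16.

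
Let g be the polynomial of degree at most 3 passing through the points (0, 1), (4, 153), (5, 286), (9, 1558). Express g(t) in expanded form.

g(t) = 2t^3 + t^2 + 2t + 1

Using the Lagrange interpolation formula with nodes 0, 4, 5, 9:
  L_0(t) = (t - 4)(t - 5)(t - 9) / -180
  L_1(t) = t(t - 5)(t - 9) / 20
  L_2(t) = t(t - 4)(t - 9) / -20
  L_3(t) = t(t - 4)(t - 5) / 180
Then g(t) = 1·L_0(t) + 153·L_1(t) + 286·L_2(t) + 1558·L_3(t).
Expanding and collecting terms gives g(t) = 2t³ + t² + 2t + 1.
Check: g(4) = 153. ✓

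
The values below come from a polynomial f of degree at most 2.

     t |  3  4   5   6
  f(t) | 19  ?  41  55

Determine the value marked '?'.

29

On equispaced nodes a degree-2 polynomial has vanishing third forward difference, so
  - f(3) + 3·f(4) - 3·f(5) + f(6) = 0.
Substituting the known values and solving for f(4):
  3·f(4) = 87
  f(4) = 29.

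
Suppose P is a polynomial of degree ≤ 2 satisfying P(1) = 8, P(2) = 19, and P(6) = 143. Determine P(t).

Write P(t) = at^2 + bt + c. Substituting each data point gives a linear system:
  a + b + c = 8
  4a + 2b + c = 19
  36a + 6b + c = 143
Solving the system yields a = 4, b = -1, c = 5.
So P(t) = 4t^2 - t + 5.
Check: P(2) = 19. ✓

P(t) = 4t^2 - t + 5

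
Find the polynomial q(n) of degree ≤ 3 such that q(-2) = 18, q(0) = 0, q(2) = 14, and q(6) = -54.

Using the Lagrange interpolation formula with nodes -2, 0, 2, 6:
  L_0(n) = n(n - 2)(n - 6) / -64
  L_1(n) = (n + 2)(n - 2)(n - 6) / 24
  L_2(n) = (n + 2)n(n - 6) / -32
  L_3(n) = (n + 2)n(n - 2) / 192
Then q(n) = 18·L_0(n) + 0·L_1(n) + 14·L_2(n) - 54·L_3(n).
Expanding and collecting terms gives q(n) = -n^3 + 4n^2 + 3n.
Check: q(2) = 14. ✓

q(n) = -n^3 + 4n^2 + 3n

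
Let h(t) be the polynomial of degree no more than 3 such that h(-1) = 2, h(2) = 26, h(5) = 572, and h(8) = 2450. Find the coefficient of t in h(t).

-6

Write h(t) = at^3 + bt^2 + ct + d. Substituting each data point gives a linear system:
  -a + b - c + d = 2
  8a + 4b + 2c + d = 26
  125a + 25b + 5c + d = 572
  512a + 64b + 8c + d = 2450
Solving the system yields a = 5, b = -1, c = -6, d = 2.
So h(t) = 5t^3 - t^2 - 6t + 2.
The coefficient of t is -6.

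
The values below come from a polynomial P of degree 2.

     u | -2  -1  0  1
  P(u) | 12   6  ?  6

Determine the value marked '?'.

4

The 3 known points determine the degree-2 polynomial uniquely.
Write P(u) = au^2 + bu + c. Substituting each data point gives a linear system:
  4a - 2b + c = 12
  a - b + c = 6
  a + b + c = 6
Solving the system yields a = 2, b = 0, c = 4.
So P(u) = 2u^2 + 4.
Then P(0) = 4.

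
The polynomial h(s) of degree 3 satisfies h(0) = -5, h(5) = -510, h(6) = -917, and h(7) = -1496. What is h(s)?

Write h(s) = as^3 + bs^2 + cs + d. Substituting each data point gives a linear system:
  d = -5
  125a + 25b + 5c + d = -510
  216a + 36b + 6c + d = -917
  343a + 49b + 7c + d = -1496
Solving the system yields a = -5, b = 4, c = 4, d = -5.
So h(s) = -5s^3 + 4s^2 + 4s - 5.
Check: h(5) = -510. ✓

h(s) = -5s^3 + 4s^2 + 4s - 5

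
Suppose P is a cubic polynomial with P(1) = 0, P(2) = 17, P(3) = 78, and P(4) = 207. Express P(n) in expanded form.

P(n) = 4n^3 - 2n^2 - 5n + 3

Using the Lagrange interpolation formula with nodes 1, 2, 3, 4:
  L_0(n) = (n - 2)(n - 3)(n - 4) / -6
  L_1(n) = (n - 1)(n - 3)(n - 4) / 2
  L_2(n) = (n - 1)(n - 2)(n - 4) / -2
  L_3(n) = (n - 1)(n - 2)(n - 3) / 6
Then P(n) = 0·L_0(n) + 17·L_1(n) + 78·L_2(n) + 207·L_3(n).
Expanding and collecting terms gives P(n) = 4n^3 - 2n^2 - 5n + 3.
Check: P(1) = 0. ✓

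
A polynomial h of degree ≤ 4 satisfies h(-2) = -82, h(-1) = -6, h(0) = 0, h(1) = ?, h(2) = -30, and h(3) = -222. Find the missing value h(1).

The 5 known points determine the degree-4 polynomial uniquely.
Write h(x) = ax^4 + bx^3 + cx^2 + dx + e. Substituting each data point gives a linear system:
  16a - 8b + 4c - 2d + e = -82
  a - b + c - d + e = -6
  e = 0
  16a + 8b + 4c + 2d + e = -30
  81a + 27b + 9c + 3d + e = -222
Solving the system yields a = -4, b = 3, c = 2, d = 1, e = 0.
So h(x) = -4x^4 + 3x^3 + 2x^2 + x.
Then h(1) = 2.

2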